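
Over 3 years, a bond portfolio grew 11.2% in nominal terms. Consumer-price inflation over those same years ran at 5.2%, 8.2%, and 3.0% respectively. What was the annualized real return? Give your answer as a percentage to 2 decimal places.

-1.75%

Cumulative inflation factor: 1.052 × 1.082 × 1.030 ≈ 1.17241.
Nominal growth factor: 1.11200. Real growth factor = 1.11200 / 1.17241 ≈ 0.94847.
Annualized: 0.94847^(1/3) − 1 ≈ -0.01748.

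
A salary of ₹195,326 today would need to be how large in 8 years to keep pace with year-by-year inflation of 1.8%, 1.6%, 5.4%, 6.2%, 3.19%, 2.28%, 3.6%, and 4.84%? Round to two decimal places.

Cumulative price-level factor: 1.018 × 1.016 × 1.054 × 1.062 × 1.0319 × 1.0228 × 1.036 × 1.0484 ≈ 1.3271552001.
Multiplying ₹195,326 by the price-level factor gives the future nominal sum.

₹259,227.92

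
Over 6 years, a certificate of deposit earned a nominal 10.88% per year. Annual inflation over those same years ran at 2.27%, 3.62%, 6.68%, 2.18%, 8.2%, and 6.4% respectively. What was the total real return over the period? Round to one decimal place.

Cumulative inflation factor: 1.0227 × 1.0362 × 1.0668 × 1.0218 × 1.082 × 1.064 ≈ 1.32987.
Nominal growth factor: 1.85831. Real growth factor = 1.85831 / 1.32987 ≈ 1.39736.
Total real return ≈ 39.7364%.

39.7%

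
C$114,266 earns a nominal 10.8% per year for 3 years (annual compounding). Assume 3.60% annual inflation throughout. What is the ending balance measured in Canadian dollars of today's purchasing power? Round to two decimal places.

Nominal value at maturity: C$114,266 × (1 + 10.8%)^3 ≈ C$155,430.52.
Price-level factor over 3 years: (1 + 3.60%)^3 = 1.111934656.
The maturity value deflated by that factor is the answer in today's purchasing power.

C$139,783.86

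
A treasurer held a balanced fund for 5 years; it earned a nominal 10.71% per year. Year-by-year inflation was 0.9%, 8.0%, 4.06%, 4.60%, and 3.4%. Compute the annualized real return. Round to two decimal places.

Cumulative inflation factor: 1.009 × 1.080 × 1.0406 × 1.0460 × 1.034 ≈ 1.22645.
Nominal growth factor: 1.66316. Real growth factor = 1.66316 / 1.22645 ≈ 1.35607.
Annualized: 1.35607^(1/5) − 1 ≈ 0.06281.

6.28%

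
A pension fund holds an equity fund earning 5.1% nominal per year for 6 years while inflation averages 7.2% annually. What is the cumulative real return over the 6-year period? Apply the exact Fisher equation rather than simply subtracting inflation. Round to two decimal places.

-11.19%

The annual real rate is (1+5.1%)/(1+7.2%) − 1 = -1.9590%.
Compounded over 6 years: (1 + -0.019590)^6 − 1 ≈ -0.11193.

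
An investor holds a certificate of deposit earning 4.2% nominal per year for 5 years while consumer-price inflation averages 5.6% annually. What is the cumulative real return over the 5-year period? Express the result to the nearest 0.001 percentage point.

The annual real rate is (1+4.2%)/(1+5.6%) − 1 = -1.3258%.
Compounded over 5 years: (1 + -0.013258)^5 − 1 ≈ -0.06455.

-6.455%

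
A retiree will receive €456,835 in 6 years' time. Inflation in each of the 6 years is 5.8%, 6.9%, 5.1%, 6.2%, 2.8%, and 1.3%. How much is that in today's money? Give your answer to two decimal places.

€347,509.12

Price-level factor over 6 years: 1.058 × 1.069 × 1.051 × 1.062 × 1.028 × 1.013 ≈ 1.3145986008.
Purchasing power today: €456,835 divided by that factor.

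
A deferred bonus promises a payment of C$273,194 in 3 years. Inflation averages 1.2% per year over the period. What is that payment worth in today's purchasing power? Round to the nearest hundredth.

C$263,590.42

Price-level factor over 3 years: (1 + 1.2%)^3 = 1.036433728.
Purchasing power today: C$273,194 divided by that factor.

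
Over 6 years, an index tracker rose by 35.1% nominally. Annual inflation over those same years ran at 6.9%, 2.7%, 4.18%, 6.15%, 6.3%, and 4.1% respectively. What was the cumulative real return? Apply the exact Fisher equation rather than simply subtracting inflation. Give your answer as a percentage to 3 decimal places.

Cumulative inflation factor: 1.069 × 1.027 × 1.0418 × 1.0615 × 1.063 × 1.041 ≈ 1.34350.
Nominal growth factor: 1.35100. Real growth factor = 1.35100 / 1.34350 ≈ 1.00559.
Total real return ≈ 0.5585%.

0.559%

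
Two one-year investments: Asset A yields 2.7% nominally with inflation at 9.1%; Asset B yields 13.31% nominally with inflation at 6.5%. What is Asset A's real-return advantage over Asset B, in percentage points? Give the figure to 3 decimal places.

-12.261

Asset A real return: 1.027/1.091 − 1 = -5.8662%.
Asset B real return: 1.1331/1.065 − 1 = 6.3944%.
Difference: -5.8662 − 6.3944 = -12.2606 pp.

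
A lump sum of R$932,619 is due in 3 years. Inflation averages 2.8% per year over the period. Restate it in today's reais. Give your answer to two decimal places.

R$858,469.59

Price-level factor over 3 years: (1 + 2.8%)^3 = 1.086373952.
Purchasing power today: R$932,619 divided by that factor.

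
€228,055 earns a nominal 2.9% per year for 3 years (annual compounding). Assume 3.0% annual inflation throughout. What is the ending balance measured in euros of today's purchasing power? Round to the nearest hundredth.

Nominal value at maturity: €228,055 × (1 + 2.9%)^3 ≈ €248,476.73.
Price-level factor over 3 years: (1 + 3.0%)^3 = 1.092727.
The maturity value deflated by that factor is the answer in today's purchasing power.

€227,391.41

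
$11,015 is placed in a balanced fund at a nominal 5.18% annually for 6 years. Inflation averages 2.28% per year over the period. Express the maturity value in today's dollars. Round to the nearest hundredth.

Nominal value at maturity: $11,015 × (1 + 5.18%)^6 ≈ $14,913.63.
Price-level factor over 6 years: (1 + 2.28%)^6 ≈ 1.1448387377.
Dividing the nominal maturity value by the price-level factor gives the value in today's money.

$13,026.84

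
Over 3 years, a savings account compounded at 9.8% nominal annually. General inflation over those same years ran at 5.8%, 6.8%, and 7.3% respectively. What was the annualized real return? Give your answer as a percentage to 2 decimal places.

Cumulative inflation factor: 1.058 × 1.068 × 1.073 ≈ 1.21243.
Nominal growth factor: 1.32375. Real growth factor = 1.32375 / 1.21243 ≈ 1.09182.
Annualized: 1.09182^(1/3) − 1 ≈ 0.02971.

2.97%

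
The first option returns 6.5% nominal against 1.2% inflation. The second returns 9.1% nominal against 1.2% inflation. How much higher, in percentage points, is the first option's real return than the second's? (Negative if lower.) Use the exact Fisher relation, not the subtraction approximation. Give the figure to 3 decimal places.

-2.569

The first option real return: 1.065/1.012 − 1 = 5.2372%.
The second real return: 1.091/1.012 − 1 = 7.8063%.
Difference: 5.2372 − 7.8063 = -2.5691 pp.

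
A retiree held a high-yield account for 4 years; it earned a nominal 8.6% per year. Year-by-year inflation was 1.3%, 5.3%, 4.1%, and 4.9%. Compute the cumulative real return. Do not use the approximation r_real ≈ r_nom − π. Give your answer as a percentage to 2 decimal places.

19.41%

Cumulative inflation factor: 1.013 × 1.053 × 1.041 × 1.049 ≈ 1.16483.
Nominal growth factor: 1.39097. Real growth factor = 1.39097 / 1.16483 ≈ 1.19414.
Total real return ≈ 19.4140%.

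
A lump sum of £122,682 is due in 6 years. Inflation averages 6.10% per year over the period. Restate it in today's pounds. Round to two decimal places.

£85,998.04

Price-level factor over 6 years: (1 + 6.10%)^6 ≈ 1.4265674267.
Purchasing power today: £122,682 divided by that factor.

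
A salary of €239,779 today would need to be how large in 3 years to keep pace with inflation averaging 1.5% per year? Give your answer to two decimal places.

€250,731.72

Cumulative price-level factor: (1+1.5%)^3 = 1.045678375.
The nominal amount required is €239,779 scaled up by that factor.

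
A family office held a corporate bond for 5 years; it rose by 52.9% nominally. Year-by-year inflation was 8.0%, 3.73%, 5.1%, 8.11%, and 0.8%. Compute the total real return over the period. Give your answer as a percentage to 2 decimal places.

Cumulative inflation factor: 1.080 × 1.0373 × 1.051 × 1.0811 × 1.008 ≈ 1.28309.
Nominal growth factor: 1.52900. Real growth factor = 1.52900 / 1.28309 ≈ 1.19165.
Total real return ≈ 19.1654%.

19.17%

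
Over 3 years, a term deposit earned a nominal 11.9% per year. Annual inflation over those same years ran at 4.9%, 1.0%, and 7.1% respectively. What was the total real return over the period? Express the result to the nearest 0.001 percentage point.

Cumulative inflation factor: 1.049 × 1.010 × 1.071 ≈ 1.13471.
Nominal growth factor: 1.40117. Real growth factor = 1.40117 / 1.13471 ≈ 1.23482.
Total real return ≈ 23.4821%.

23.482%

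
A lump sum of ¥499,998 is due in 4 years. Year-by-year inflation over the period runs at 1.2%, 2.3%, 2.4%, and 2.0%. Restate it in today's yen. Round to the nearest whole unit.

Price-level factor over 4 years: 1.012 × 1.023 × 1.024 × 1.020 ≈ 1.0813250765.
Purchasing power today: ¥499,998 divided by that factor.

¥462,394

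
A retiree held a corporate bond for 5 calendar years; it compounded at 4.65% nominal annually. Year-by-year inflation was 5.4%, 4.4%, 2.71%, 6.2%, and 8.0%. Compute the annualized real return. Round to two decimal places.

-0.64%

Cumulative inflation factor: 1.054 × 1.044 × 1.0271 × 1.062 × 1.080 ≈ 1.29629.
Nominal growth factor: 1.25515. Real growth factor = 1.25515 / 1.29629 ≈ 0.96826.
Annualized: 0.96826^(1/5) − 1 ≈ -0.00643.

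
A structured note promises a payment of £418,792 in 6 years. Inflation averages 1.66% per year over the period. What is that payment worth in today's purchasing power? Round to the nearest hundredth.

Price-level factor over 6 years: (1 + 1.66%)^6 ≈ 1.1038260325.
Purchasing power today: £418,792 divided by that factor.

£379,400.37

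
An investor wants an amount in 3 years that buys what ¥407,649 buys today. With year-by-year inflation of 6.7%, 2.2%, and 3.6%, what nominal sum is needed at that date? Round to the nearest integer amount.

¥460,534

Cumulative price-level factor: 1.067 × 1.022 × 1.036 = 1.129731064.
The nominal amount required is ¥407,649 scaled up by that factor.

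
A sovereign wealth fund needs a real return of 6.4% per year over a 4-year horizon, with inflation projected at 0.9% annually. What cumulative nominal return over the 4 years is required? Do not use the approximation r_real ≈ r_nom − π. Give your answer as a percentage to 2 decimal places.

Required annual nominal rate: (1+6.4%)(1+0.9%) − 1 = 7.3576%.
Cumulative over 4 years: (1 + 0.073576)^4 − 1 ≈ 0.32841.

32.84%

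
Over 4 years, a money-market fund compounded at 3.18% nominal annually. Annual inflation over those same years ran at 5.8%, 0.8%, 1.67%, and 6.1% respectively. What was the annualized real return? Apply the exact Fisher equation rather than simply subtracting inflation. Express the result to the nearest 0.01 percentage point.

Cumulative inflation factor: 1.058 × 1.008 × 1.0167 × 1.061 ≈ 1.15041.
Nominal growth factor: 1.13340. Real growth factor = 1.13340 / 1.15041 ≈ 0.98521.
Annualized: 0.98521^(1/4) − 1 ≈ -0.00372.

-0.37%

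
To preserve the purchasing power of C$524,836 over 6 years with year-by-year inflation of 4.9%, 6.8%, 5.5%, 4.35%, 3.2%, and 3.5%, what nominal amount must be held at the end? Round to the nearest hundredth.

Cumulative price-level factor: 1.049 × 1.068 × 1.055 × 1.0435 × 1.032 × 1.035 ≈ 1.3173819267.
The nominal amount required is C$524,836 scaled up by that factor.

C$691,409.46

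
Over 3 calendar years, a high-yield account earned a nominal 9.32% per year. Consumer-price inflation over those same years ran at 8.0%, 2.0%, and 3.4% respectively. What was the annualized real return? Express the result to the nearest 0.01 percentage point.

4.68%

Cumulative inflation factor: 1.080 × 1.020 × 1.034 ≈ 1.13905.
Nominal growth factor: 1.30647. Real growth factor = 1.30647 / 1.13905 ≈ 1.14698.
Annualized: 1.14698^(1/3) − 1 ≈ 0.04677.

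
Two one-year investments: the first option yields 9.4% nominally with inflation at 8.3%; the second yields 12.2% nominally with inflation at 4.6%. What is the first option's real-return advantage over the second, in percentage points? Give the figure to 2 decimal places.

-6.25

The first option real return: 1.094/1.083 − 1 = 1.016%.
The second real return: 1.122/1.046 − 1 = 7.266%.
Difference: 1.016 − 7.266 = -6.250 pp.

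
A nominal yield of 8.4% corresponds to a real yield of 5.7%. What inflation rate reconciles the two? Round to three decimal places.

From (1+r_nom) = (1+r_real)(1+π), we get 1+π = (1 + 8.4%)/(1 + 5.7%) = 1.084/1.057 ≈ 1.02554.
So π ≈ 2.5544%.

2.554%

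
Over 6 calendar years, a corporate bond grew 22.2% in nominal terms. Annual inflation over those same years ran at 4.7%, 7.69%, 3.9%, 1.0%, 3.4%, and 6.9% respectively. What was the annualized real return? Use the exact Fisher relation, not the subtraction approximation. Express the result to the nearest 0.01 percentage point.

Cumulative inflation factor: 1.047 × 1.0769 × 1.039 × 1.010 × 1.034 × 1.069 ≈ 1.30785.
Nominal growth factor: 1.22200. Real growth factor = 1.22200 / 1.30785 ≈ 0.93436.
Annualized: 0.93436^(1/6) − 1 ≈ -0.01125.

-1.13%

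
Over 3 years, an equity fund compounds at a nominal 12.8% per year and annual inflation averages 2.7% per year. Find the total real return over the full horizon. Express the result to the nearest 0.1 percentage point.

The annual real rate is (1+12.8%)/(1+2.7%) − 1 = 9.8345%.
Compounded over 3 years: (1 + 0.098345)^3 − 1 ≈ 0.32500.

32.5%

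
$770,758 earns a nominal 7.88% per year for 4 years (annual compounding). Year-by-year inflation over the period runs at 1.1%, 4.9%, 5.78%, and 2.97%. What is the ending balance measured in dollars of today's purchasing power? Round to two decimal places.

Nominal value at maturity: $770,758 × (1 + 7.88%)^4 ≈ $1,043,955.03.
Price-level factor over 4 years: 1.011 × 1.049 × 1.0578 × 1.0297 ≈ 1.1551567474.
Dividing the nominal maturity value by the price-level factor gives the value in today's money.

$903,734.52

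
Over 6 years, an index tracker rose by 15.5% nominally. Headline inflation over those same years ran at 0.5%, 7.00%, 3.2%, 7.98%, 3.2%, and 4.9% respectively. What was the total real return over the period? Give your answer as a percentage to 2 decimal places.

Cumulative inflation factor: 1.005 × 1.0700 × 1.032 × 1.0798 × 1.032 × 1.049 ≈ 1.29726.
Nominal growth factor: 1.15500. Real growth factor = 1.15500 / 1.29726 ≈ 0.89034.
Total real return ≈ -10.9664%.

-10.97%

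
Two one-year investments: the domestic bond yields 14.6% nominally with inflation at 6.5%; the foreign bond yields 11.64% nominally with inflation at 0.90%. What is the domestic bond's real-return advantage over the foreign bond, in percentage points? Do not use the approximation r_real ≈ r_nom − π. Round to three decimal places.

The domestic bond real return: 1.146/1.065 − 1 = 7.6056%.
The foreign bond real return: 1.1164/1.0090 − 1 = 10.6442%.
Difference: 7.6056 − 10.6442 = -3.0386 pp.

-3.039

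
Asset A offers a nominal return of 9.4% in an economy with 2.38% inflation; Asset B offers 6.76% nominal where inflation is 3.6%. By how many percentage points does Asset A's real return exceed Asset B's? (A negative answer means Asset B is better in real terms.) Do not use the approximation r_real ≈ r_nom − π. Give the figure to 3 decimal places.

3.807

Asset A real return: 1.094/1.0238 − 1 = 6.8568%.
Asset B real return: 1.0676/1.036 − 1 = 3.0502%.
Difference: 6.8568 − 3.0502 = 3.8066 pp.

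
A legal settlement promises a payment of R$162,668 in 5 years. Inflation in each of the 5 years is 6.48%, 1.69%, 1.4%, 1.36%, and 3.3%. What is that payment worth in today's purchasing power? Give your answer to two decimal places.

R$141,498.21

Price-level factor over 5 years: 1.0648 × 1.0169 × 1.014 × 1.0136 × 1.033 ≈ 1.1496116817.
Purchasing power today: R$162,668 divided by that factor.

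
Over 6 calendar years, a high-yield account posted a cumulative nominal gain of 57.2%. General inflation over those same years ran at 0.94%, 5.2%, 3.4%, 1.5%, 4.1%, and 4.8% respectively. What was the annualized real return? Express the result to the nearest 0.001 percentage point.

4.375%

Cumulative inflation factor: 1.0094 × 1.052 × 1.034 × 1.015 × 1.041 × 1.048 ≈ 1.21584.
Nominal growth factor: 1.57200. Real growth factor = 1.57200 / 1.21584 ≈ 1.29293.
Annualized: 1.29293^(1/6) − 1 ≈ 0.04375.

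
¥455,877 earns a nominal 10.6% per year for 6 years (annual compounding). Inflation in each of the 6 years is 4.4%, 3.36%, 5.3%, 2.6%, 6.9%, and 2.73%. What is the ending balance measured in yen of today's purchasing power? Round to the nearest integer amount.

¥651,741

Nominal value at maturity: ¥455,877 × (1 + 10.6%)^6 ≈ ¥834,408.
Price-level factor over 6 years: 1.044 × 1.0336 × 1.053 × 1.026 × 1.069 × 1.0273 ≈ 1.2802763546.
Dividing the nominal maturity value by the price-level factor gives the value in today's money.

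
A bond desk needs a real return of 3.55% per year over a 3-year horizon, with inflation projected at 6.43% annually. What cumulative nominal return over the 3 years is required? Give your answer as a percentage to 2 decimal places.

33.86%

Required annual nominal rate: (1+3.55%)(1+6.43%) − 1 = 10.208265%.
Cumulative over 3 years: (1 + 0.10208265)^3 − 1 ≈ 0.33857.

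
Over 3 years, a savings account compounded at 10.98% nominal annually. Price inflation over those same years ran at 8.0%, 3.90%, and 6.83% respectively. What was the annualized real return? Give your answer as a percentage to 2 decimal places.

4.47%

Cumulative inflation factor: 1.080 × 1.0390 × 1.0683 ≈ 1.19876.
Nominal growth factor: 1.36689. Real growth factor = 1.36689 / 1.19876 ≈ 1.14025.
Annualized: 1.14025^(1/3) − 1 ≈ 0.04472.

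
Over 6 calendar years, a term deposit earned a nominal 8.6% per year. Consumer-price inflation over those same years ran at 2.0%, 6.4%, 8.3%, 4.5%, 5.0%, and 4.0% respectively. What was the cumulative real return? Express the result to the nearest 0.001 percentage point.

Cumulative inflation factor: 1.020 × 1.064 × 1.083 × 1.045 × 1.050 × 1.040 ≈ 1.34125.
Nominal growth factor: 1.64051. Real growth factor = 1.64051 / 1.34125 ≈ 1.22312.
Total real return ≈ 22.3122%.

22.312%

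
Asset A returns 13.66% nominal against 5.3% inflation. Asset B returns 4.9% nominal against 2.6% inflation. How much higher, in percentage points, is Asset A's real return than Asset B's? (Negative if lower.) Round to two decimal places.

Asset A real return: 1.1366/1.053 − 1 = 7.939%.
Asset B real return: 1.049/1.026 − 1 = 2.242%.
Difference: 7.939 − 2.242 = 5.697 pp.

5.70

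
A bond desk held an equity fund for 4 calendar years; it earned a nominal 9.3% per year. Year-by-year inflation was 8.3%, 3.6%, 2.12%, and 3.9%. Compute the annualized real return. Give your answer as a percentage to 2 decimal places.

Cumulative inflation factor: 1.083 × 1.036 × 1.0212 × 1.039 ≈ 1.19046.
Nominal growth factor: 1.42719. Real growth factor = 1.42719 / 1.19046 ≈ 1.19885.
Annualized: 1.19885^(1/4) − 1 ≈ 0.04639.

4.64%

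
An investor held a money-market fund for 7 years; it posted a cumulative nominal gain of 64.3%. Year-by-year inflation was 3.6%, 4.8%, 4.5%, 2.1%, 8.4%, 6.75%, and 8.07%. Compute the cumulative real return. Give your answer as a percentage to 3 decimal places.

13.415%

Cumulative inflation factor: 1.036 × 1.048 × 1.045 × 1.021 × 1.084 × 1.0675 × 1.0807 ≈ 1.44866.
Nominal growth factor: 1.64300. Real growth factor = 1.64300 / 1.44866 ≈ 1.13415.
Total real return ≈ 13.4154%.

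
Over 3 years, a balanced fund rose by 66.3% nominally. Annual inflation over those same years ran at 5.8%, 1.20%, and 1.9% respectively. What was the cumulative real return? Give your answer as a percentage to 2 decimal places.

52.42%

Cumulative inflation factor: 1.058 × 1.0120 × 1.019 ≈ 1.09104.
Nominal growth factor: 1.66300. Real growth factor = 1.66300 / 1.09104 ≈ 1.52423.
Total real return ≈ 52.4235%.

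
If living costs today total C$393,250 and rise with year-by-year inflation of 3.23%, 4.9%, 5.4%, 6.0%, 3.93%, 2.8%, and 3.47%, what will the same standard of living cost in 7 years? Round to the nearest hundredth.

C$525,950.79

Cumulative price-level factor: 1.0323 × 1.049 × 1.054 × 1.060 × 1.0393 × 1.028 × 1.0347 ≈ 1.3374463896.
The nominal amount required is C$393,250 scaled up by that factor.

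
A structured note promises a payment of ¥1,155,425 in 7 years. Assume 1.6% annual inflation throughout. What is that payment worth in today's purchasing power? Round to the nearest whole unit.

Price-level factor over 7 years: (1 + 1.6%)^7 ≈ 1.1175216759.
Purchasing power today: ¥1,155,425 divided by that factor.

¥1,033,917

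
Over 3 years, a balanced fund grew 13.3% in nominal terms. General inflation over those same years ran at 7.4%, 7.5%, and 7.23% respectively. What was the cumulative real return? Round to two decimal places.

Cumulative inflation factor: 1.074 × 1.075 × 1.0723 ≈ 1.23802.
Nominal growth factor: 1.13300. Real growth factor = 1.13300 / 1.23802 ≈ 0.91517.
Total real return ≈ -8.4832%.

-8.48%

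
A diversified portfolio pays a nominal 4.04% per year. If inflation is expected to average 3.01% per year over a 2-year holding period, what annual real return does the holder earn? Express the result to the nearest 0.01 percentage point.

1.00%

With constant rates the annual real return is the same each year: (1+4.04%)/(1+3.01%) − 1 = 0.01000.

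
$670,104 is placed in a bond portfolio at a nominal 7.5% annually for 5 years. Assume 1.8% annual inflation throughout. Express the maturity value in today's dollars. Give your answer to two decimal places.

$879,924.97

Nominal value at maturity: $670,104 × (1 + 7.5%)^5 ≈ $962,020.95.
Price-level factor over 5 years: (1 + 1.8%)^5 ≈ 1.0932988468.
Dividing the nominal maturity value by the price-level factor gives the value in today's money.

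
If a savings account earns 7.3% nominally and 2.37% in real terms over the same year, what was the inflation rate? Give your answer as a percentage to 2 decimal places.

From (1+r_nom) = (1+r_real)(1+π), we get 1+π = (1 + 7.3%)/(1 + 2.37%) = 1.073/1.0237 ≈ 1.04816.
So π ≈ 4.8159%.

4.82%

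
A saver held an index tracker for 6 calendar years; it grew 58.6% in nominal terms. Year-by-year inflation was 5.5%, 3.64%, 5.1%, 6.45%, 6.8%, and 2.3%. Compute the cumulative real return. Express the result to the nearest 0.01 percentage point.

18.67%

Cumulative inflation factor: 1.055 × 1.0364 × 1.051 × 1.0645 × 1.068 × 1.023 ≈ 1.33652.
Nominal growth factor: 1.58600. Real growth factor = 1.58600 / 1.33652 ≈ 1.18666.
Total real return ≈ 18.6665%.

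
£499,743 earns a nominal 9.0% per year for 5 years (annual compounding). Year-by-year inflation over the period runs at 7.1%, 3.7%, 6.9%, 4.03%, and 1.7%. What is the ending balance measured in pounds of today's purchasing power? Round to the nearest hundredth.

£612,144.18

Nominal value at maturity: £499,743 × (1 + 9.0%)^5 ≈ £768,916.55.
Price-level factor over 5 years: 1.071 × 1.037 × 1.069 × 1.0403 × 1.017 ≈ 1.2561036681.
The maturity value deflated by that factor is the answer in today's purchasing power.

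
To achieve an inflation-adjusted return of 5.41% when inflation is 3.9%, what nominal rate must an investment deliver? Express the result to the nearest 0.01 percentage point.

9.52%

By the Fisher equation, 1 + r_nom = (1 + 5.41%)(1 + 3.9%) = 1.0541 × 1.039 = 1.0952099.
So r_nom = 9.52099%.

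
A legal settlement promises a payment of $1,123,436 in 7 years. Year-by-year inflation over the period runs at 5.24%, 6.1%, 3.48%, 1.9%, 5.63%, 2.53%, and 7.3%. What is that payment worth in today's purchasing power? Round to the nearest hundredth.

Price-level factor over 7 years: 1.0524 × 1.061 × 1.0348 × 1.019 × 1.0563 × 1.0253 × 1.073 ≈ 1.3682478882.
Purchasing power today: $1,123,436 divided by that factor.

$821,076.36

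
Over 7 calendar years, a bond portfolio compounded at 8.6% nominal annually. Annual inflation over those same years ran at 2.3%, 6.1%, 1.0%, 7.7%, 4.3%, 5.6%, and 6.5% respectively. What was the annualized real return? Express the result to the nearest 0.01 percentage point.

Cumulative inflation factor: 1.023 × 1.061 × 1.010 × 1.077 × 1.043 × 1.056 × 1.065 ≈ 1.38492.
Nominal growth factor: 1.78159. Real growth factor = 1.78159 / 1.38492 ≈ 1.28642.
Annualized: 1.28642^(1/7) − 1 ≈ 0.03664.

3.66%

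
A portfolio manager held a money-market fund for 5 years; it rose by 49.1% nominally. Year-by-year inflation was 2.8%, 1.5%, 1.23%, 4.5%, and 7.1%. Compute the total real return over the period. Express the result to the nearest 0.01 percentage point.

Cumulative inflation factor: 1.028 × 1.015 × 1.0123 × 1.045 × 1.071 ≈ 1.18215.
Nominal growth factor: 1.49100. Real growth factor = 1.49100 / 1.18215 ≈ 1.26126.
Total real return ≈ 26.1257%.

26.13%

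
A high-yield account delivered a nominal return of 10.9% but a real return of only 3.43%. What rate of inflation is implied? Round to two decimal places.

From (1+r_nom) = (1+r_real)(1+π), we get 1+π = (1 + 10.9%)/(1 + 3.43%) = 1.109/1.0343 ≈ 1.07222.
So π ≈ 7.2223%.

7.22%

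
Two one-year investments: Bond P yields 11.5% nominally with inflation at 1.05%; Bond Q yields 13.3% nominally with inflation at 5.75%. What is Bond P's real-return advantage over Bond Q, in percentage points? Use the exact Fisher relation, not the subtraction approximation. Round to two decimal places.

Bond P real return: 1.115/1.0105 − 1 = 10.341%.
Bond Q real return: 1.133/1.0575 − 1 = 7.139%.
Difference: 10.341 − 7.139 = 3.202 pp.

3.20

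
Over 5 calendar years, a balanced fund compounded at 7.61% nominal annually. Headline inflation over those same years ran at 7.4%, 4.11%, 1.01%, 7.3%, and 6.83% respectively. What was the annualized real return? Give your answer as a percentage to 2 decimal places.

Cumulative inflation factor: 1.074 × 1.0411 × 1.0101 × 1.073 × 1.0683 ≈ 1.29465.
Nominal growth factor: 1.44299. Real growth factor = 1.44299 / 1.29465 ≈ 1.11457.
Annualized: 1.11457^(1/5) − 1 ≈ 0.02193.

2.19%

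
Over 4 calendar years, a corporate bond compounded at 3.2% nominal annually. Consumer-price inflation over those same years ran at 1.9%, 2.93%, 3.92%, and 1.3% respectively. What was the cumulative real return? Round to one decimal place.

Cumulative inflation factor: 1.019 × 1.0293 × 1.0392 × 1.013 ≈ 1.10414.
Nominal growth factor: 1.13428. Real growth factor = 1.13428 / 1.10414 ≈ 1.02729.
Total real return ≈ 2.7292%.

2.7%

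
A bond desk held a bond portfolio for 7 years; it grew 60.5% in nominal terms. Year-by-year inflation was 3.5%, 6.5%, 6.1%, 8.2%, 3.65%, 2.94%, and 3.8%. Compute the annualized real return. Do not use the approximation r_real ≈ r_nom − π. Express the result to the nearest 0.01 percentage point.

1.96%

Cumulative inflation factor: 1.035 × 1.065 × 1.061 × 1.082 × 1.0365 × 1.0294 × 1.038 ≈ 1.40147.
Nominal growth factor: 1.60500. Real growth factor = 1.60500 / 1.40147 ≈ 1.14523.
Annualized: 1.14523^(1/7) − 1 ≈ 0.01956.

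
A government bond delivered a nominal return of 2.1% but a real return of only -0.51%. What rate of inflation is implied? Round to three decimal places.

2.623%

From (1+r_nom) = (1+r_real)(1+π), we get 1+π = (1 + 2.1%)/(1 − 0.51%) = 1.021/0.9949 ≈ 1.02623.
So π ≈ 2.6234%.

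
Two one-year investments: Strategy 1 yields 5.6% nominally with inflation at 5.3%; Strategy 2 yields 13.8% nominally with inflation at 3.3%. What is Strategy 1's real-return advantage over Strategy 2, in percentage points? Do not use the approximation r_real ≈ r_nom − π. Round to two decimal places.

Strategy 1 real return: 1.056/1.053 − 1 = 0.285%.
Strategy 2 real return: 1.138/1.033 − 1 = 10.165%.
Difference: 0.285 − 10.165 = -9.880 pp.

-9.88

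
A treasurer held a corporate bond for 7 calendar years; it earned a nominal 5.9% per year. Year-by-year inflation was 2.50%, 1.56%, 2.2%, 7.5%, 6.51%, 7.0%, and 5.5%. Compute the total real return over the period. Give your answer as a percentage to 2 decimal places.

8.63%

Cumulative inflation factor: 1.0250 × 1.0156 × 1.022 × 1.075 × 1.0651 × 1.070 × 1.055 ≈ 1.37509.
Nominal growth factor: 1.49373. Real growth factor = 1.49373 / 1.37509 ≈ 1.08627.
Total real return ≈ 8.6273%.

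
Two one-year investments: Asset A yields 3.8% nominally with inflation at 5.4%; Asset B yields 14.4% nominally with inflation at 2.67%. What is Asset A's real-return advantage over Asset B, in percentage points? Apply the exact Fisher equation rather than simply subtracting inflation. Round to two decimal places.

Asset A real return: 1.038/1.054 − 1 = -1.518%.
Asset B real return: 1.144/1.0267 − 1 = 11.425%.
Difference: -1.518 − 11.425 = -12.943 pp.

-12.94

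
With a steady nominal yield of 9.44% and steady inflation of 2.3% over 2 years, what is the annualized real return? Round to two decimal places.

6.98%

With constant rates the annual real return is the same each year: (1+9.44%)/(1+2.3%) − 1 = 0.06979.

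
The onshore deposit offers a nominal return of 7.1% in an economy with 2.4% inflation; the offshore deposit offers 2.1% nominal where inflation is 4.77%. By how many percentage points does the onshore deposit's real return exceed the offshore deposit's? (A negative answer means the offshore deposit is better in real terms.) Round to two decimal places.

The onshore deposit real return: 1.071/1.024 − 1 = 4.590%.
The offshore deposit real return: 1.021/1.0477 − 1 = -2.548%.
Difference: 4.590 − (-2.548) = 7.138 pp.

7.14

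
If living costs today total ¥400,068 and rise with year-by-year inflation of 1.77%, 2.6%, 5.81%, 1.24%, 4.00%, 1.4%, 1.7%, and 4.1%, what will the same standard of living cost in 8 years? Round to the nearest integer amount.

¥499,600

Cumulative price-level factor: 1.0177 × 1.026 × 1.0581 × 1.0124 × 1.0400 × 1.014 × 1.017 × 1.041 ≈ 1.2487887076.
The nominal amount required is ¥400,068 scaled up by that factor.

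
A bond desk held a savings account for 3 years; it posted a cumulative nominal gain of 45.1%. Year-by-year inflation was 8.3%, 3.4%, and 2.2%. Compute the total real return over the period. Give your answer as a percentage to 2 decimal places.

Cumulative inflation factor: 1.083 × 1.034 × 1.022 ≈ 1.14446.
Nominal growth factor: 1.45100. Real growth factor = 1.45100 / 1.14446 ≈ 1.26785.
Total real return ≈ 26.7849%.

26.78%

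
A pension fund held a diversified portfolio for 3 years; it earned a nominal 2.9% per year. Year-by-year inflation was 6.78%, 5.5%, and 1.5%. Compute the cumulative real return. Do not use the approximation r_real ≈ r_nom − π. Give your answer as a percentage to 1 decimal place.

-4.7%

Cumulative inflation factor: 1.0678 × 1.055 × 1.015 ≈ 1.14343.
Nominal growth factor: 1.08955. Real growth factor = 1.08955 / 1.14343 ≈ 0.95288.
Total real return ≈ -4.7121%.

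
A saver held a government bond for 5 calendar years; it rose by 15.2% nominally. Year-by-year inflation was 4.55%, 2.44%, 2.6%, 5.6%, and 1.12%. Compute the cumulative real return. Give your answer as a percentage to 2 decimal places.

Cumulative inflation factor: 1.0455 × 1.0244 × 1.026 × 1.056 × 1.0112 ≈ 1.17339.
Nominal growth factor: 1.15200. Real growth factor = 1.15200 / 1.17339 ≈ 0.98177.
Total real return ≈ -1.8228%.

-1.82%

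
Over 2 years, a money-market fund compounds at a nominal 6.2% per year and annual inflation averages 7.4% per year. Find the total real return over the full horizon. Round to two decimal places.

-2.22%

The annual real rate is (1+6.2%)/(1+7.4%) − 1 = -1.1173%.
Compounded over 2 years: (1 + -0.011173)^2 − 1 ≈ -0.02222.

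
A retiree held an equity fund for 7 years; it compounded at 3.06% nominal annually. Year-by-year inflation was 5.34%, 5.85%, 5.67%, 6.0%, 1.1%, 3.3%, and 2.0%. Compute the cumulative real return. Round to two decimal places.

Cumulative inflation factor: 1.0534 × 1.0585 × 1.0567 × 1.060 × 1.011 × 1.033 × 1.020 ≈ 1.33043.
Nominal growth factor: 1.23490. Real growth factor = 1.23490 / 1.33043 ≈ 0.92819.
Total real return ≈ -7.1809%.

-7.18%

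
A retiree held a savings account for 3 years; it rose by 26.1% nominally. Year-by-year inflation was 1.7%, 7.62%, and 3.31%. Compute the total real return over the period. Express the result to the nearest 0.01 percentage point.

11.52%

Cumulative inflation factor: 1.017 × 1.0762 × 1.0331 ≈ 1.13072.
Nominal growth factor: 1.26100. Real growth factor = 1.26100 / 1.13072 ≈ 1.11522.
Total real return ≈ 11.5215%.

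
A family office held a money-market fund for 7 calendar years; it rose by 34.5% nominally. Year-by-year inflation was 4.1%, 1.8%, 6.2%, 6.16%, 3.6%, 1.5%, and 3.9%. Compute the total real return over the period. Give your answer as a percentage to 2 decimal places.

3.04%

Cumulative inflation factor: 1.041 × 1.018 × 1.062 × 1.0616 × 1.036 × 1.015 × 1.039 ≈ 1.30534.
Nominal growth factor: 1.34500. Real growth factor = 1.34500 / 1.30534 ≈ 1.03038.
Total real return ≈ 3.0379%.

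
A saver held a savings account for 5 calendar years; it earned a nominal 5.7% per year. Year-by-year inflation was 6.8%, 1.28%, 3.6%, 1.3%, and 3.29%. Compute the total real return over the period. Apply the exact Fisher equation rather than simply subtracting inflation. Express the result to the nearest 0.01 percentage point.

12.53%

Cumulative inflation factor: 1.068 × 1.0128 × 1.036 × 1.013 × 1.0329 ≈ 1.17253.
Nominal growth factor: 1.31940. Real growth factor = 1.31940 / 1.17253 ≈ 1.12526.
Total real return ≈ 12.5259%.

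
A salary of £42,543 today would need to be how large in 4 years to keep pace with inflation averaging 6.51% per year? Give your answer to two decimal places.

£54,750.70

Cumulative price-level factor: (1+6.51%)^4 ≈ 1.2869495985.
Multiplying £42,543 by the price-level factor gives the future nominal sum.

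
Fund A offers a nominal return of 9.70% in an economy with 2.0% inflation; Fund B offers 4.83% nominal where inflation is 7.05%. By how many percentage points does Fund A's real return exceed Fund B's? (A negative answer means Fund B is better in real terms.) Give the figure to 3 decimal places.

9.623

Fund A real return: 1.0970/1.020 − 1 = 7.5490%.
Fund B real return: 1.0483/1.0705 − 1 = -2.0738%.
Difference: 7.5490 − (-2.0738) = 9.6228 pp.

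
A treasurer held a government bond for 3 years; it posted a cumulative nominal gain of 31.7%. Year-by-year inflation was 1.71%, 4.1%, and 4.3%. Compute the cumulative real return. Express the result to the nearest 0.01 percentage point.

19.26%

Cumulative inflation factor: 1.0171 × 1.041 × 1.043 ≈ 1.10433.
Nominal growth factor: 1.31700. Real growth factor = 1.31700 / 1.10433 ≈ 1.19258.
Total real return ≈ 19.2579%.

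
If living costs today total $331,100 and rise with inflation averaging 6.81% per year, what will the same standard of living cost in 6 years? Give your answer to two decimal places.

$491,621.28

Cumulative price-level factor: (1+6.81%)^6 ≈ 1.4848120739.
The nominal amount required is $331,100 scaled up by that factor.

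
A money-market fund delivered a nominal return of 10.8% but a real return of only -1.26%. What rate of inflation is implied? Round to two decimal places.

From (1+r_nom) = (1+r_real)(1+π), we get 1+π = (1 + 10.8%)/(1 − 1.26%) = 1.108/0.9874 ≈ 1.12214.
So π ≈ 12.2139%.

12.21%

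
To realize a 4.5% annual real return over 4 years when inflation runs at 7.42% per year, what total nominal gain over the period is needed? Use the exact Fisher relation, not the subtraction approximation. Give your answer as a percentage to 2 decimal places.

Required annual nominal rate: (1+4.5%)(1+7.42%) − 1 = 12.2539%.
Cumulative over 4 years: (1 + 0.122539)^4 − 1 ≈ 0.58784.

58.78%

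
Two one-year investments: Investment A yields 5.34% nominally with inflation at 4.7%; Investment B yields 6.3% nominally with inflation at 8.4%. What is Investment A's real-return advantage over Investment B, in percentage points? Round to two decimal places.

Investment A real return: 1.0534/1.047 − 1 = 0.611%.
Investment B real return: 1.063/1.084 − 1 = -1.937%.
Difference: 0.611 − (-1.937) = 2.548 pp.

2.55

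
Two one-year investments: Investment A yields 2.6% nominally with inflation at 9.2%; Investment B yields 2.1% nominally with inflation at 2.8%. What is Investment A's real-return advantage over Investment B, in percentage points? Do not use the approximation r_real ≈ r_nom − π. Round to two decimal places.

Investment A real return: 1.026/1.092 − 1 = -6.044%.
Investment B real return: 1.021/1.028 − 1 = -0.681%.
Difference: -6.044 − (-0.681) = -5.363 pp.

-5.36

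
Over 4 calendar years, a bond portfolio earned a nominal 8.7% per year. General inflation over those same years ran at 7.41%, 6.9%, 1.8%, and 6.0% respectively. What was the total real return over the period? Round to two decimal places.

12.68%

Cumulative inflation factor: 1.0741 × 1.069 × 1.018 × 1.060 ≈ 1.23901.
Nominal growth factor: 1.39611. Real growth factor = 1.39611 / 1.23901 ≈ 1.12679.
Total real return ≈ 12.6788%.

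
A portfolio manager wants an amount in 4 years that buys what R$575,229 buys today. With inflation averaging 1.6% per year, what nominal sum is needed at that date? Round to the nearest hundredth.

Cumulative price-level factor: (1+1.6%)^4 ≈ 1.0655524495.
Multiplying R$575,229 by the price-level factor gives the future nominal sum.

R$612,936.67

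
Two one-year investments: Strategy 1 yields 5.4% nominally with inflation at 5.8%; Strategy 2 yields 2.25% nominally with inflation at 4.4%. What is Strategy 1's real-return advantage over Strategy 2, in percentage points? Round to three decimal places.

Strategy 1 real return: 1.054/1.058 − 1 = -0.3781%.
Strategy 2 real return: 1.0225/1.044 − 1 = -2.0594%.
Difference: -0.3781 − (-2.0594) = 1.6813 pp.

1.681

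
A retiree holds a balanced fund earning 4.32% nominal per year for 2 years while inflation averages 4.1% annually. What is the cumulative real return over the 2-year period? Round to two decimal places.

0.42%

The annual real rate is (1+4.32%)/(1+4.1%) − 1 = 0.2113%.
Compounded over 2 years: (1 + 0.002113)^2 − 1 ≈ 0.00423.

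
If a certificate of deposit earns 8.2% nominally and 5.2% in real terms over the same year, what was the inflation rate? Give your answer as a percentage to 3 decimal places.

2.852%

From (1+r_nom) = (1+r_real)(1+π), we get 1+π = (1 + 8.2%)/(1 + 5.2%) = 1.082/1.052 ≈ 1.02852.
So π ≈ 2.8517%.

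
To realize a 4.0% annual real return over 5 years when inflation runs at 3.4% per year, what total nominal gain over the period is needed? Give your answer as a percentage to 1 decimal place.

43.8%

Required annual nominal rate: (1+4.0%)(1+3.4%) − 1 = 7.536%.
Cumulative over 5 years: (1 + 0.07536)^5 − 1 ≈ 0.43803.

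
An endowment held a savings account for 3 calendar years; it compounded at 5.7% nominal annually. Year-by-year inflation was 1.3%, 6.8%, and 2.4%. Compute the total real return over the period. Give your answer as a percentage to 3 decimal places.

6.597%

Cumulative inflation factor: 1.013 × 1.068 × 1.024 ≈ 1.10785.
Nominal growth factor: 1.18093. Real growth factor = 1.18093 / 1.10785 ≈ 1.06597.
Total real return ≈ 6.5968%.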